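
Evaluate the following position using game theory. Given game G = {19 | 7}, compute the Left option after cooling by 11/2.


Original game: {19 | 7} (a switch {a | b} with a > b).
Cooling by t (for t below the temperature (a - b)/2 = 6) taxes each move by t: {a | b} cooled by t is {a - t | b + t}.
Cooling amount: t = 11/2
Cooled Left option: 19 - 11/2 = 27/2
Cooled Right option: 7 + 11/2 = 25/2
Cooled game: {27/2 | 25/2}
Left option = 27/2

27/2


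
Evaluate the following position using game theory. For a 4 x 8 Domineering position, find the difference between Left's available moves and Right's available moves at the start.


Board is 4 x 8 (rows x cols).
Left (vertical) placements: (rows-1) * cols = 3 * 8 = 24
Right (horizontal) placements: rows * (cols-1) = 4 * 7 = 28
Advantage = Left - Right = 24 - 28 = -4

-4


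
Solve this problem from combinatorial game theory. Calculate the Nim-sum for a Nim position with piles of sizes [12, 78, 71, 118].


We need the XOR (exclusive or) of all pile sizes.
After XOR-ing pile 1 (size 12): 0 XOR 12 = 12
After XOR-ing pile 2 (size 78): 12 XOR 78 = 66
After XOR-ing pile 3 (size 71): 66 XOR 71 = 5
After XOR-ing pile 4 (size 118): 5 XOR 118 = 115
The Nim-value of this position is 115.

115


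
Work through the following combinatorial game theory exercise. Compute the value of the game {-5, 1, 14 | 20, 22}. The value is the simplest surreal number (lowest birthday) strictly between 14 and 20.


Left options: {-5, 1, 14}, max = 14
Right options: {20, 22}, min = 20
All options are numbers and max(Left) < min(Right), so by the simplicity theorem the value is the simplest (earliest-born) number strictly between 14 and 20.
Integers 15 through 19 all lie strictly between 14 and 20.
Among integers, the simplest (lowest birthday = smallest |n|; 0 is born on day 0, +-n on day n) is 15.
No non-integer in the interval can be simpler: if x is a non-integer in the interval, then floor(x) or ceil(x) also lies in the interval (the interval contains an integer), and both are proper prefixes of x's sign expansion, i.e. born earlier. So the game value is 15.
Game value = 15

15


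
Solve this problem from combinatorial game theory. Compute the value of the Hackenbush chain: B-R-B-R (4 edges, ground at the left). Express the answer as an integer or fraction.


Edges (from ground): B-R-B-R
By Berlekamp's sign-expansion rule, a Blue-Red Hackenbush stalk has the value of the surreal number whose sign sequence is the edge sequence with B -> + and R -> -.
Sign sequence: +-+-
Trace the sign expansion in the surreal number tree, starting from 0:
Edge 1: B (sign +) -> bounds (0, +inf), value = 1
Edge 2: R (sign -) -> bounds (0, 1), value = 1/2
Edge 3: B (sign +) -> bounds (1/2, 1), value = 3/4
Edge 4: R (sign -) -> bounds (1/2, 3/4), value = 5/8
Game value = 5/8

5/8


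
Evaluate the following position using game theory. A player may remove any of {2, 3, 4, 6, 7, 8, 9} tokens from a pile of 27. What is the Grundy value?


The subtraction set is S = {2, 3, 4, 6, 7, 8, 9}.
G(k) = mex{ G(k - s) : s in S, s <= k }. We compute iteratively: G(0) = 0.
G(1) = mex({}) = 0
G(2) = mex({0}) = 1
G(3) = mex({0}) = 1
G(4) = mex({0, 1}) = 2
G(5) = mex({0, 1}) = 2
G(6) = mex({0, 1, 2}) = 3
G(7) = mex({0, 1, 2}) = 3
G(8) = mex({0, 1, 2, 3}) = 4
G(9) = mex({0, 1, 2, 3}) = 4
G(10) = mex({0, 1, 2, 3, 4}) = 5
G(11) = mex({1, 2, 3, 4}) = 0
G(12) = mex({1, 2, 3, 4, 5}) = 0
G(13) = mex({0, 2, 3, 4, 5}) = 1
G(14) = mex({0, 2, 3, 4, 5}) = 1
G(15) = mex({0, 1, 3, 4}) = 2
G(16) = mex({0, 1, 3, 4, 5}) = 2
G(17) = mex({0, 1, 2, 4, 5}) = 3
G(18) = mex({0, 1, 2, 4, 5}) = 3
G(19) = mex({0, 1, 2, 3, 5}) = 4
Observe that G(11)..G(19) = 0, 0, 1, 1, 2, 2, 3, 3, 4 repeats G(0)..G(8) = 0, 0, 1, 1, 2, 2, 3, 3, 4.
For k >= max(S) = 9, G(k) is determined by the previous 9 values G(k-9)..G(k-1); a window of 9 consecutive values has recurred shifted by 11, so by induction G(k + 11) = G(k) for all k >= 0: the sequence is periodic from the start with period 11.
One period: G(0..10) = 0, 0, 1, 1, 2, 2, 3, 3, 4, 4, 5.
27 mod 11 = 5, so G(27) = G(5) = 2.

2


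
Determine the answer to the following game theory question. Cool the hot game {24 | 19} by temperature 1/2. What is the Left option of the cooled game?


Original game: {24 | 19} (a switch {a | b} with a > b).
Cooling by t (for t below the temperature (a - b)/2 = 5/2) taxes each move by t: {a | b} cooled by t is {a - t | b + t}.
Cooling amount: t = 1/2
Cooled Left option: 24 - 1/2 = 47/2
Cooled Right option: 19 + 1/2 = 39/2
Cooled game: {47/2 | 39/2}
Left option = 47/2

47/2


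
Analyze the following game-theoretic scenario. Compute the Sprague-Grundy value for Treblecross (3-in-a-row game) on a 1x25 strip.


Treblecross: place X on empty cells; 3-in-a-row wins.
Playing within two cells of an existing X lets the opponent win at once, so sensible play treats the cells i-2..i+2 around each X as dead. The player left with no safe cell loses, so this is a normal-play take-away game on strips of safe cells.
Placing X at cell i (0-indexed) of a strip of k safe cells leaves independent strips of sizes max(0, i-2) and max(0, k-i-3). Hence G(k) = mex{ G(max(0,i-2)) XOR G(max(0,k-i-3)) : 0 <= i < k }, with G(0) = 0.
G(1): splits (0,0):0^0=0 -> mex({0}) = 1
G(2): splits (0,0):0^0=0 -> mex({0}) = 1
G(3): splits (0,0):0^0=0 -> mex({0}) = 1
G(4): splits (0,1):0^1=1 (0,0):0^0=0 -> mex({0, 1}) = 2
G(5): splits (0,2):0^1=1 (0,1):0^1=1 (0,0):0^0=0 -> mex({0, 1}) = 2
G(6) = mex({1}) = 0
G(7) = mex({0, 1, 2}) = 3
G(8) = mex({0, 1, 2}) = 3
G(9) = mex({0, 2}) = 1
G(10) = mex({0, 2, 3}) = 1
G(11) = mex({0, 3}) = 1
G(12) = mex({1, 3}) = 0
G(13) = mex({0, 1, 2, 3}) = 4
G(14) = mex({0, 1, 2}) = 3
G(15) = mex({0, 1, 2}) = 3
G(16) = mex({0, 1, 2, 4}) = 3
G(17) = mex({0, 1, 3, 4}) = 2
G(18) = mex({0, 1, 3, 4}) = 2
G(19) = mex({0, 1, 3, 5}) = 2
G(20) = mex({0, 1, 2, 3, 5}) = 4
G(21) = mex({0, 1, 2, 3, 5}) = 4
G(22) = mex({1, 2, 6}) = 0
G(23) = mex({0, 1, 2, 3, 4, 6}) = 5
G(24) = mex({0, 1, 2, 3, 4}) = 5
G(25) = mex({0, 1, 3, 4, 7}) = 2
Therefore G(25) = 2.

2


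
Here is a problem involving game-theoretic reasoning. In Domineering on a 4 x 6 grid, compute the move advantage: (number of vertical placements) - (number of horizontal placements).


Board is 4 x 6 (rows x cols).
Left (vertical) placements: (rows-1) * cols = 3 * 6 = 18
Right (horizontal) placements: rows * (cols-1) = 4 * 5 = 20
Advantage = Left - Right = 18 - 20 = -2

-2


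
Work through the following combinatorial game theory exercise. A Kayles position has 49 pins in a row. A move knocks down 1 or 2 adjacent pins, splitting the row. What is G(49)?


Kayles: a move removes 1 or 2 adjacent pins from a contiguous row.
Removing pins from a row of k leaves two independent rows (a, b) with a + b = k - 1 (one pin) or a + b = k - 2 (two pins); an end removal gives a = 0.
By Sprague-Grundy, G(k) = mex{ G(a) XOR G(b) } over all these splits. G(0) = 0.
G(1): splits (0,0):0^0=0 -> mex({0}) = 1
G(2): splits (0,1):0^1=1 (0,0):0^0=0 -> mex({0, 1}) = 2
G(3): splits (0,2):0^2=2 (1,1):1^1=0 (0,1):0^1=1 -> mex({0, 1, 2}) = 3
G(4): splits (0,3):0^3=3 (1,2):1^2=3 (0,2):0^2=2 (1,1):1^1=0 -> mex({0, 2, 3}) = 1
G(5): splits (0,4):0^1=1 (1,3):1^3=2 (2,2):2^2=0 (0,3):0^3=3 (1,2):1^2=3 -> mex({0, 1, 2, 3}) = 4
G(6) = mex({0, 1, 2, 4}) = 3
G(7) = mex({0, 1, 3, 4, 5}) = 2
G(8) = mex({0, 2, 3, 5, 6}) = 1
G(9) = mex({0, 1, 2, 3, 6, 7}) = 4
G(10) = mex({0, 1, 3, 4, 5, 7}) = 2
G(11) = mex({0, 1, 2, 3, 4, 5}) = 6
G(12) = mex({0, 1, 2, 3, 5, 6, 7}) = 4
G(13) = mex({0, 2, 3, 4, 6, 7}) = 1
G(14) = mex({0, 1, 4, 5, 6, 7}) = 2
G(15) = mex({0, 1, 2, 3, 4, 5, 6}) = 7
G(16) = mex({0, 2, 3, 5, 6, 7}) = 1
G(17) = mex({0, 1, 2, 3, 5, 6, 7}) = 4
G(18) = mex({0, 1, 2, 4, 5, 6}) = 3
G(19) = mex({0, 1, 3, 4, 5, 7}) = 2
G(20) = mex({0, 2, 3, 4, 5, 6, 7}) = 1
G(21) = mex({0, 1, 2, 3, 5, 6, 7}) = 4
G(22) = mex({0, 1, 2, 3, 4, 5, 7}) = 6
G(23) = mex({0, 1, 2, 3, 4, 5, 6}) = 7
G(24) = mex({0, 1, 2, 3, 5, 6, 7}) = 4
G(25) = mex({0, 2, 3, 4, 6, 7}) = 1
G(26) = mex({0, 1, 3, 4, 5, 6, 7}) = 2
G(27) = mex({0, 1, 2, 3, 4, 5, 6, 7}) = 8
G(28) = mex({0, 1, 2, 3, 4, 6, 7, 8}) = 5
G(29) = mex({0, 1, 2, 3, 5, 6, 7, 8, 9}) = 4
G(30) = mex({0, 1, 2, 3, 4, 5, 6, 9, 10}) = 7
G(31) = mex({0, 1, 3, 4, 5, 7, 10, 11}) = 2
G(32) = mex({0, 2, 3, 4, 5, 6, 7, 9, 11}) = 1
G(33) = mex({0, 1, 2, 3, 4, 5, 6, 7, 9, 12}) = 8
G(34) = mex({0, 1, 2, 3, 4, 5, 7, 8, 11, 12}) = 6
G(35) = mex({0, 1, 2, 3, 4, 5, 6, 8, 9, 10, 11}) = 7
G(36) = mex({0, 1, 2, 3, 5, 6, 7, 9, 10}) = 4
G(37) = mex({0, 2, 3, 4, 6, 7, 9, 10, 11, 12}) = 1
G(38) = mex({0, 1, 3, 4, 5, 6, 7, 9, 10, 11, 12}) = 2
G(39) = mex({0, 1, 2, 4, 5, 6, 7, 9, 10, 12, 14}) = 3
G(40) = mex({0, 2, 3, 4, 6, 7, 11, 12, 14}) = 1
G(41) = mex({0, 1, 2, 3, 5, 6, 7, 9, 10, 11, 12}) = 4
G(42) = mex({0, 1, 2, 3, 4, 5, 6, 9, 10}) = 7
G(43) = mex({0, 1, 3, 4, 5, 7, 9, 10, 12, 15}) = 2
G(44) = mex({0, 2, 3, 4, 5, 6, 7, 9, 10, 12, 15}) = 1
G(45) = mex({0, 1, 2, 3, 4, 5, 6, 7, 9, 10, 12, 14}) = 8
G(46) = mex({0, 1, 3, 4, 5, 7, 8, 11, 12, 14}) = 2
G(47) = mex({0, 1, 2, 3, 4, 5, 6, 8, 9, 10, 11, 12}) = 7
G(48) = mex({0, 1, 2, 3, 5, 6, 7, 9, 10}) = 4
G(49) = mex({0, 2, 3, 4, 6, 7, 9, 10, 11, 12, 15}) = 1
Therefore G(49) = 1.

1


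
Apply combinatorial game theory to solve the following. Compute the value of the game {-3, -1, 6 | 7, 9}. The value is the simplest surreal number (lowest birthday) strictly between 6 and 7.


Left options: {-3, -1, 6}, max = 6
Right options: {7, 9}, min = 7
All options are numbers and max(Left) < min(Right), so by the simplicity theorem the value is the simplest (earliest-born) number strictly between 6 and 7.
No integer lies strictly between 6 and 7, so the value is the dyadic rational m/2^k in the interval with the smallest k (then m odd); search k = 1, 2, ...:
Denominator 2: 13/2 lies strictly between 6 and 7 -- found.
The simplest number in the interval is 13/2.
Game value = 13/2

13/2


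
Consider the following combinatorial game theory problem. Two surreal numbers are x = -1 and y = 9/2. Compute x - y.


x = -1, y = 9/2
Converting to common denominator: 2
x = -2/2, y = 9/2
x - y = -1 - 9/2 = -11/2

-11/2


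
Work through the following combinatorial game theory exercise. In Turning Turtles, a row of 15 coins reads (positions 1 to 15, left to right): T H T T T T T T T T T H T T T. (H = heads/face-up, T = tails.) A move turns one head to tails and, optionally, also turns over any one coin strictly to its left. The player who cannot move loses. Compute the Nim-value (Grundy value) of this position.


Coins: T H T T T T T T T T T H T T T
Key fact: a single head at position k behaves exactly like a Nim heap of size k (turning it to T and optionally flipping a coin at j < k corresponds to moving the heap from k to j, or to 0), and heads combine as a disjunctive sum (two heads at the same place would cancel, matching j XOR j = 0). So the Nim-value is the XOR of the 1-indexed positions of the heads.
Face-up positions (1-indexed): [2, 12]
XOR 0 with 2: 0 XOR 2 = 2
XOR 2 with 12: 2 XOR 12 = 14
Nim-value = 14

14


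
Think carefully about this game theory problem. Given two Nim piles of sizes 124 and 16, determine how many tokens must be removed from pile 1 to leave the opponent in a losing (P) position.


Piles: 124 and 16
Current XOR: 124 XOR 16 = 108 (non-zero, so this is an N-position).
To make the XOR zero, we need to find a move that balances the piles.
For pile 1 (size 124): target = 124 XOR 108 = 16
We reduce pile 1 from 124 to 16.
Tokens removed: 124 - 16 = 108
Verification: 16 XOR 16 = 0

108


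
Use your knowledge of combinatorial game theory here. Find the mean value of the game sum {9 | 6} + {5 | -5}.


G1 = {9 | 6}, G2 = {5 | -5}
Each is a switch {a | b} with numbers a > b; its mean value is (a + b)/2, and mean value is additive over game sums: m(G1 + G2) = m(G1) + m(G2).
Mean of G1 = (9 + (6))/2 = 15/2 = 15/2
Mean of G2 = (5 + (-5))/2 = 0/2 = 0
Mean of G1 + G2 = 15/2 + 0 = 15/2

15/2


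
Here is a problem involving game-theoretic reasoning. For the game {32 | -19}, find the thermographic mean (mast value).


Game = {32 | -19}, a switch {a | b} with numbers a > b.
Its thermograph has left wall a - t and right wall b + t, which meet at t = (a - b)/2, where both equal (a + b)/2. So the mast (mean value) is at (a + b)/2.
Mean = (32 + (-19))/2 = 13/2 = 13/2

13/2


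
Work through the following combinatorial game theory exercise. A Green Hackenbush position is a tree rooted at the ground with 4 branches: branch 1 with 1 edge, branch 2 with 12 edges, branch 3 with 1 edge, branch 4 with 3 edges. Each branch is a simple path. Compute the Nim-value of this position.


The tree has 4 branches from the ground vertex.
In Green Hackenbush, the Nim-value of a simple path of length k is k.
Branch 1: length 1, Nim-value = 1
Branch 2: length 12, Nim-value = 12
Branch 3: length 1, Nim-value = 1
Branch 4: length 3, Nim-value = 3
Total Nim-value = XOR of all branch values:
0 XOR 1 = 1
1 XOR 12 = 13
13 XOR 1 = 12
12 XOR 3 = 15
Nim-value of the tree = 15

15


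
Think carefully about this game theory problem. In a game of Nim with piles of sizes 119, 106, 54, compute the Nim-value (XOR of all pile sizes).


We need the XOR (exclusive or) of all pile sizes.
After XOR-ing pile 1 (size 119): 0 XOR 119 = 119
After XOR-ing pile 2 (size 106): 119 XOR 106 = 29
After XOR-ing pile 3 (size 54): 29 XOR 54 = 43
The Nim-value of this position is 43.

43


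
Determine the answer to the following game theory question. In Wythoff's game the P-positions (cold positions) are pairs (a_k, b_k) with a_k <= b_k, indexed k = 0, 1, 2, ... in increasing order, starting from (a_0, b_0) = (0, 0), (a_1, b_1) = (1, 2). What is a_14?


By Wythoff's theorem, a_k = floor(k * phi) and b_k = floor(k * phi^2) = a_k + k, where phi = (1 + sqrt(5))/2 is the golden ratio.
phi = (1 + sqrt(5))/2 = 1.618034
k = 14
k * phi = 14 * 1.618034 = 22.652476
a_14 = floor(k * phi) = 22

22


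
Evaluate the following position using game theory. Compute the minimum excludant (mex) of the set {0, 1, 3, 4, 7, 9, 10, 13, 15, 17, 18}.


Set = {0, 1, 3, 4, 7, 9, 10, 13, 15, 17, 18}
0 is in the set.
1 is in the set.
2 is NOT in the set. This is the mex.
mex = 2

2


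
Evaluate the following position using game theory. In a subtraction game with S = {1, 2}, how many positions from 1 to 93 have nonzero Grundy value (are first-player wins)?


Subtraction set S = {1, 2}, so G(n) = n mod 3.
G(n) = 0 when n is a multiple of 3.
Multiples of 3 in [1, 93]: 31
N-positions (nonzero Grundy) = 93 - 31 = 62

62


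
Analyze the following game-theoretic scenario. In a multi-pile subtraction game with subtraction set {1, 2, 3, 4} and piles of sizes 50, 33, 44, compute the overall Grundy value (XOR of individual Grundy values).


Subtraction set: {1, 2, 3, 4}
For this subtraction set, G(n) = n mod 5 (period = max + 1 = 5).
Pile 1 (size 50): G(50) = 50 mod 5 = 0
Pile 2 (size 33): G(33) = 33 mod 5 = 3
Pile 3 (size 44): G(44) = 44 mod 5 = 4
Total Grundy value = XOR of all: 0 XOR 3 XOR 4 = 7

7


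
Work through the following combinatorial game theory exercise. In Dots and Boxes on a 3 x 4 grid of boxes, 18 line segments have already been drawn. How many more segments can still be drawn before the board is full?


Grid: 3 x 4 boxes, i.e. 4 rows and 5 columns of dots.
Horizontal edges: (rows + 1) * cols = 4 * 4 = 16
Vertical edges: rows * (cols + 1) = 3 * 5 = 15
Total edges: 16 + 15 = 31
Edges drawn: 18
Remaining: 31 - 18 = 13

13


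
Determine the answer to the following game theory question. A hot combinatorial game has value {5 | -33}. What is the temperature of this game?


The game is {5 | -33}, a switch {a | b} with numbers a > b.
Cooling {a | b} by t gives {a - t | b + t}, which stops being hot when a - t = b + t, i.e. at t = (a - b)/2. So the temperature of a switch is (a - b)/2.
Temperature = (Left option - Right option) / 2
= (5 - (-33)) / 2
= 38 / 2
= 19

19


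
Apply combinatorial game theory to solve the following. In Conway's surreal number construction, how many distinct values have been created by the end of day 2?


Day 0: {|} = 0 is born. Count = 1.
Day n: the number of surreal numbers born by day n is 2^(n+1) - 1.
By day 0: 2^1 - 1 = 1
By day 1: 2^2 - 1 = 3
By day 2: 2^3 - 1 = 7
By day 2: 7 surreal numbers.

7


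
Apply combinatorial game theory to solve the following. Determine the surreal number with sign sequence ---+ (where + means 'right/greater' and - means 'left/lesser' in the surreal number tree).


Sign expansion: ---+
Rule: track bounds (lo, hi), initially (-inf, +inf). On '+', the current value becomes lo and we move to the simplest number in (value, hi): value + 1 if hi = +inf, otherwise the midpoint (value + hi)/2. On '-', the current value becomes hi and we move to value - 1 if lo = -inf, otherwise the midpoint (lo + value)/2.
Start at 0.
Step 1: sign = -, move left. Bounds: (-inf, 0). Value = -1
Step 2: sign = -, move left. Bounds: (-inf, -1). Value = -2
Step 3: sign = -, move left. Bounds: (-inf, -2). Value = -3
Step 4: sign = +, move right. Bounds: (-3, -2). Value = -5/2
The surreal number with sign expansion ---+ is -5/2.

-5/2


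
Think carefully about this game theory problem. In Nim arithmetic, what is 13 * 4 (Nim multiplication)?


Nim multiplication is bilinear over XOR: (u XOR v) * w = (u*w) XOR (v*w).
So we split each operand into its bit components and XOR the pairwise Nim products.
13 = 1 + 4 + 8 (as XOR of powers of 2).
4 = 4 (as XOR of powers of 2).
Using the standard Nim-product table on single bits:
  2*2 = 3,   2*4 = 8,   2*8 = 12,
  4*4 = 6,   4*8 = 11,  8*8 = 13,
and  1*x = x (identity), k*l = l*k (commutative).
Pairwise Nim products:
  1 * 4 = 4
  4 * 4 = 6
  8 * 4 = 11
XOR them: 4 XOR 6 XOR 11 = 9.
Result: 13 * 4 = 9 (in Nim).

9


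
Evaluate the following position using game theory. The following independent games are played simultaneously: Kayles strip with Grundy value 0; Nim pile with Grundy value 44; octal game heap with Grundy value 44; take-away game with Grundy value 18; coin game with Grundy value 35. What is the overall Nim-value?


By the Sprague-Grundy theorem, the Grundy value of a sum of games is the XOR of individual Grundy values.
Kayles strip: Grundy value = 0. Running XOR: 0 XOR 0 = 0
Nim pile: Grundy value = 44. Running XOR: 0 XOR 44 = 44
octal game heap: Grundy value = 44. Running XOR: 44 XOR 44 = 0
take-away game: Grundy value = 18. Running XOR: 0 XOR 18 = 18
coin game: Grundy value = 35. Running XOR: 18 XOR 35 = 49
The combined Grundy value is 49.

49


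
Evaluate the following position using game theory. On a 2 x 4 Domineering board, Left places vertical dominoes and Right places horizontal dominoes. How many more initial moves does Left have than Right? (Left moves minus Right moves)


Board is 2 x 4 (rows x cols).
Left (vertical) placements: (rows-1) * cols = 1 * 4 = 4
Right (horizontal) placements: rows * (cols-1) = 2 * 3 = 6
Advantage = Left - Right = 4 - 6 = -2

-2


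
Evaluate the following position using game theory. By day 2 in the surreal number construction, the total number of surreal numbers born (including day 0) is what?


Day 0: {|} = 0 is born. Count = 1.
Day n: the number of surreal numbers born by day n is 2^(n+1) - 1.
By day 0: 2^1 - 1 = 1
By day 1: 2^2 - 1 = 3
By day 2: 2^3 - 1 = 7
By day 2: 7 surreal numbers.

7


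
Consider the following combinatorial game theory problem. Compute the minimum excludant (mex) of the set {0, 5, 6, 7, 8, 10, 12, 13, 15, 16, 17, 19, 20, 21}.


Set = {0, 5, 6, 7, 8, 10, 12, 13, 15, 16, 17, 19, 20, 21}
0 is in the set.
1 is NOT in the set. This is the mex.
mex = 1

1


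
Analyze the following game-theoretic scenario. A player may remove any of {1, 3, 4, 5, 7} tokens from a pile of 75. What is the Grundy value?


The subtraction set is S = {1, 3, 4, 5, 7}.
G(k) = mex{ G(k - s) : s in S, s <= k }. We compute iteratively: G(0) = 0.
G(1) = mex({0}) = 1
G(2) = mex({1}) = 0
G(3) = mex({0}) = 1
G(4) = mex({0, 1}) = 2
G(5) = mex({0, 1, 2}) = 3
G(6) = mex({0, 1, 3}) = 2
G(7) = mex({0, 1, 2}) = 3
G(8) = mex({1, 2, 3}) = 0
G(9) = mex({0, 2, 3}) = 1
G(10) = mex({1, 2, 3}) = 0
G(11) = mex({0, 2, 3}) = 1
G(12) = mex({0, 1, 3}) = 2
G(13) = mex({0, 1, 2}) = 3
G(14) = mex({0, 1, 3}) = 2
Observe that G(8)..G(14) = 0, 1, 0, 1, 2, 3, 2 repeats G(0)..G(6) = 0, 1, 0, 1, 2, 3, 2.
For k >= max(S) = 7, G(k) is determined by the previous 7 values G(k-7)..G(k-1); a window of 7 consecutive values has recurred shifted by 8, so by induction G(k + 8) = G(k) for all k >= 0: the sequence is periodic from the start with period 8.
One period: G(0..7) = 0, 1, 0, 1, 2, 3, 2, 3.
75 mod 8 = 3, so G(75) = G(3) = 1.

1


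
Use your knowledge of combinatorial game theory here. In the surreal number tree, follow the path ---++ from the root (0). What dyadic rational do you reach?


Sign expansion: ---++
Rule: track bounds (lo, hi), initially (-inf, +inf). On '+', the current value becomes lo and we move to the simplest number in (value, hi): value + 1 if hi = +inf, otherwise the midpoint (value + hi)/2. On '-', the current value becomes hi and we move to value - 1 if lo = -inf, otherwise the midpoint (lo + value)/2.
Start at 0.
Step 1: sign = -, move left. Bounds: (-inf, 0). Value = -1
Step 2: sign = -, move left. Bounds: (-inf, -1). Value = -2
Step 3: sign = -, move left. Bounds: (-inf, -2). Value = -3
Step 4: sign = +, move right. Bounds: (-3, -2). Value = -5/2
Step 5: sign = +, move right. Bounds: (-5/2, -2). Value = -9/4
The surreal number with sign expansion ---++ is -9/4.

-9/4


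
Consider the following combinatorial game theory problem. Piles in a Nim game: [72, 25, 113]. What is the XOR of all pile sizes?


We need the XOR (exclusive or) of all pile sizes.
After XOR-ing pile 1 (size 72): 0 XOR 72 = 72
After XOR-ing pile 2 (size 25): 72 XOR 25 = 81
After XOR-ing pile 3 (size 113): 81 XOR 113 = 32
The Nim-value of this position is 32.

32


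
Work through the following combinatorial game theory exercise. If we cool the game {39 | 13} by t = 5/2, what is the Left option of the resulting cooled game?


Original game: {39 | 13} (a switch {a | b} with a > b).
Cooling by t (for t below the temperature (a - b)/2 = 13) taxes each move by t: {a | b} cooled by t is {a - t | b + t}.
Cooling amount: t = 5/2
Cooled Left option: 39 - 5/2 = 73/2
Cooled Right option: 13 + 5/2 = 31/2
Cooled game: {73/2 | 31/2}
Left option = 73/2

73/2


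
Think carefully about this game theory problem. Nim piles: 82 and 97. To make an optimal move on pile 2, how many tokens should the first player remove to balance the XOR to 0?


Piles: 82 and 97
Current XOR: 82 XOR 97 = 51 (non-zero, so this is an N-position).
To make the XOR zero, we need to find a move that balances the piles.
For pile 2 (size 97): target = 97 XOR 51 = 82
We reduce pile 2 from 97 to 82.
Tokens removed: 97 - 82 = 15
Verification: 82 XOR 82 = 0

15


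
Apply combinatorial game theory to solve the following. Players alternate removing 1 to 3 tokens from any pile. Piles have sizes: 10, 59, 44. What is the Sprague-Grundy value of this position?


Subtraction set: {1, 2, 3}
For this subtraction set, G(n) = n mod 4 (period = max + 1 = 4).
Pile 1 (size 10): G(10) = 10 mod 4 = 2
Pile 2 (size 59): G(59) = 59 mod 4 = 3
Pile 3 (size 44): G(44) = 44 mod 4 = 0
Total Grundy value = XOR of all: 2 XOR 3 XOR 0 = 1

1


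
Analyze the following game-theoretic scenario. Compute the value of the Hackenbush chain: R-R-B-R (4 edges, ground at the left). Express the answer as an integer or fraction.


Edges (from ground): R-R-B-R
By Berlekamp's sign-expansion rule, a Blue-Red Hackenbush stalk has the value of the surreal number whose sign sequence is the edge sequence with B -> + and R -> -.
Sign sequence: --+-
Trace the sign expansion in the surreal number tree, starting from 0:
Edge 1: R (sign -) -> bounds (-inf, 0), value = -1
Edge 2: R (sign -) -> bounds (-inf, -1), value = -2
Edge 3: B (sign +) -> bounds (-2, -1), value = -3/2
Edge 4: R (sign -) -> bounds (-2, -3/2), value = -7/4
Game value = -7/4

-7/4


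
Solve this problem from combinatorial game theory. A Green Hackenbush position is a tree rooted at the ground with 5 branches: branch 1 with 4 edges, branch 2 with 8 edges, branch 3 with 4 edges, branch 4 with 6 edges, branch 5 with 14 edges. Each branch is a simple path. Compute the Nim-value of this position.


The tree has 5 branches from the ground vertex.
In Green Hackenbush, the Nim-value of a simple path of length k is k.
Branch 1: length 4, Nim-value = 4
Branch 2: length 8, Nim-value = 8
Branch 3: length 4, Nim-value = 4
Branch 4: length 6, Nim-value = 6
Branch 5: length 14, Nim-value = 14
Total Nim-value = XOR of all branch values:
0 XOR 4 = 4
4 XOR 8 = 12
12 XOR 4 = 8
8 XOR 6 = 14
14 XOR 14 = 0
Nim-value of the tree = 0

0


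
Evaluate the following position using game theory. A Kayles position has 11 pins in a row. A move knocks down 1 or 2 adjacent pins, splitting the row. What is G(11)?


Kayles: a move removes 1 or 2 adjacent pins from a contiguous row.
Removing pins from a row of k leaves two independent rows (a, b) with a + b = k - 1 (one pin) or a + b = k - 2 (two pins); an end removal gives a = 0.
By Sprague-Grundy, G(k) = mex{ G(a) XOR G(b) } over all these splits. G(0) = 0.
G(1): splits (0,0):0^0=0 -> mex({0}) = 1
G(2): splits (0,1):0^1=1 (0,0):0^0=0 -> mex({0, 1}) = 2
G(3): splits (0,2):0^2=2 (1,1):1^1=0 (0,1):0^1=1 -> mex({0, 1, 2}) = 3
G(4): splits (0,3):0^3=3 (1,2):1^2=3 (0,2):0^2=2 (1,1):1^1=0 -> mex({0, 2, 3}) = 1
G(5): splits (0,4):0^1=1 (1,3):1^3=2 (2,2):2^2=0 (0,3):0^3=3 (1,2):1^2=3 -> mex({0, 1, 2, 3}) = 4
G(6) = mex({0, 1, 2, 4}) = 3
G(7) = mex({0, 1, 3, 4, 5}) = 2
G(8) = mex({0, 2, 3, 5, 6}) = 1
G(9) = mex({0, 1, 2, 3, 6, 7}) = 4
G(10) = mex({0, 1, 3, 4, 5, 7}) = 2
G(11) = mex({0, 1, 2, 3, 4, 5}) = 6
Therefore G(11) = 6.

6


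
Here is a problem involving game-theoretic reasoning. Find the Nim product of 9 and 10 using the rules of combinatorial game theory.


Nim multiplication is bilinear over XOR: (u XOR v) * w = (u*w) XOR (v*w).
So we split each operand into its bit components and XOR the pairwise Nim products.
9 = 1 + 8 (as XOR of powers of 2).
10 = 2 + 8 (as XOR of powers of 2).
Using the standard Nim-product table on single bits:
  2*2 = 3,   2*4 = 8,   2*8 = 12,
  4*4 = 6,   4*8 = 11,  8*8 = 13,
and  1*x = x (identity), k*l = l*k (commutative).
Pairwise Nim products:
  1 * 2 = 2
  1 * 8 = 8
  8 * 2 = 12
  8 * 8 = 13
XOR them: 2 XOR 8 XOR 12 XOR 13 = 11.
Result: 9 * 10 = 11 (in Nim).

11


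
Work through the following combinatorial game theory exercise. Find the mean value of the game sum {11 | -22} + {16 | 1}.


G1 = {11 | -22}, G2 = {16 | 1}
Each is a switch {a | b} with numbers a > b; its mean value is (a + b)/2, and mean value is additive over game sums: m(G1 + G2) = m(G1) + m(G2).
Mean of G1 = (11 + (-22))/2 = -11/2 = -11/2
Mean of G2 = (16 + (1))/2 = 17/2 = 17/2
Mean of G1 + G2 = -11/2 + 17/2 = 3

3


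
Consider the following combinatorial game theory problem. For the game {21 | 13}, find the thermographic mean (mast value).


Game = {21 | 13}, a switch {a | b} with numbers a > b.
Its thermograph has left wall a - t and right wall b + t, which meet at t = (a - b)/2, where both equal (a + b)/2. So the mast (mean value) is at (a + b)/2.
Mean = (21 + (13))/2 = 34/2 = 17

17


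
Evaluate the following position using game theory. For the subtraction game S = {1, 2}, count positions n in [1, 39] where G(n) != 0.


Subtraction set S = {1, 2}, so G(n) = n mod 3.
G(n) = 0 when n is a multiple of 3.
Multiples of 3 in [1, 39]: 13
N-positions (nonzero Grundy) = 39 - 13 = 26

26


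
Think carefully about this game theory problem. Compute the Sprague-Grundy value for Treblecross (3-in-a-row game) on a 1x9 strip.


Treblecross: place X on empty cells; 3-in-a-row wins.
Playing within two cells of an existing X lets the opponent win at once, so sensible play treats the cells i-2..i+2 around each X as dead. The player left with no safe cell loses, so this is a normal-play take-away game on strips of safe cells.
Placing X at cell i (0-indexed) of a strip of k safe cells leaves independent strips of sizes max(0, i-2) and max(0, k-i-3). Hence G(k) = mex{ G(max(0,i-2)) XOR G(max(0,k-i-3)) : 0 <= i < k }, with G(0) = 0.
G(1): splits (0,0):0^0=0 -> mex({0}) = 1
G(2): splits (0,0):0^0=0 -> mex({0}) = 1
G(3): splits (0,0):0^0=0 -> mex({0}) = 1
G(4): splits (0,1):0^1=1 (0,0):0^0=0 -> mex({0, 1}) = 2
G(5): splits (0,2):0^1=1 (0,1):0^1=1 (0,0):0^0=0 -> mex({0, 1}) = 2
G(6) = mex({1}) = 0
G(7) = mex({0, 1, 2}) = 3
G(8) = mex({0, 1, 2}) = 3
G(9) = mex({0, 2}) = 1
Therefore G(9) = 1.

1


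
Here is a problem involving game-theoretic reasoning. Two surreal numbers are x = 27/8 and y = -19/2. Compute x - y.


x = 27/8, y = -19/2
Converting to common denominator: 8
x = 27/8, y = -76/8
x - y = 27/8 - -19/2 = 103/8

103/8


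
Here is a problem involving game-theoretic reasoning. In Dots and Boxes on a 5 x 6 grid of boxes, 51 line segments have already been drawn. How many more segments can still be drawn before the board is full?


Grid: 5 x 6 boxes, i.e. 6 rows and 7 columns of dots.
Horizontal edges: (rows + 1) * cols = 6 * 6 = 36
Vertical edges: rows * (cols + 1) = 5 * 7 = 35
Total edges: 36 + 35 = 71
Edges drawn: 51
Remaining: 71 - 51 = 20

20


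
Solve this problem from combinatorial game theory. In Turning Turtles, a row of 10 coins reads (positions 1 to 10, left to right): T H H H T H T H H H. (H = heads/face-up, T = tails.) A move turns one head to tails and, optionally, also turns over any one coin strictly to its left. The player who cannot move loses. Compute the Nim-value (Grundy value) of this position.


Coins: T H H H T H T H H H
Key fact: a single head at position k behaves exactly like a Nim heap of size k (turning it to T and optionally flipping a coin at j < k corresponds to moving the heap from k to j, or to 0), and heads combine as a disjunctive sum (two heads at the same place would cancel, matching j XOR j = 0). So the Nim-value is the XOR of the 1-indexed positions of the heads.
Face-up positions (1-indexed): [2, 3, 4, 6, 8, 9, 10]
XOR 0 with 2: 0 XOR 2 = 2
XOR 2 with 3: 2 XOR 3 = 1
XOR 1 with 4: 1 XOR 4 = 5
XOR 5 with 6: 5 XOR 6 = 3
XOR 3 with 8: 3 XOR 8 = 11
XOR 11 with 9: 11 XOR 9 = 2
XOR 2 with 10: 2 XOR 10 = 8
Nim-value = 8

8


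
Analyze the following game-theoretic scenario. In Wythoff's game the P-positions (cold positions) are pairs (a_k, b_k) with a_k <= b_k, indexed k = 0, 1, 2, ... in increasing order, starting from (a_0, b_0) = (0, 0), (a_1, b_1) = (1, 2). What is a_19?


By Wythoff's theorem, a_k = floor(k * phi) and b_k = floor(k * phi^2) = a_k + k, where phi = (1 + sqrt(5))/2 is the golden ratio.
phi = (1 + sqrt(5))/2 = 1.618034
k = 19
k * phi = 19 * 1.618034 = 30.742646
a_19 = floor(k * phi) = 30

30


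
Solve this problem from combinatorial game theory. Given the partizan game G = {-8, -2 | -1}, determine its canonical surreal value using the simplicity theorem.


Left options: {-8, -2}, max = -2
Right options: {-1}, min = -1
All options are numbers and max(Left) < min(Right), so by the simplicity theorem the value is the simplest (earliest-born) number strictly between -2 and -1.
No integer lies strictly between -2 and -1, so the value is the dyadic rational m/2^k in the interval with the smallest k (then m odd); search k = 1, 2, ...:
Denominator 2: -3/2 lies strictly between -2 and -1 -- found.
The simplest number in the interval is -3/2.
Game value = -3/2

-3/2


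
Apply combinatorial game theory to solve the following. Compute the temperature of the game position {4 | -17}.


The game is {4 | -17}, a switch {a | b} with numbers a > b.
Cooling {a | b} by t gives {a - t | b + t}, which stops being hot when a - t = b + t, i.e. at t = (a - b)/2. So the temperature of a switch is (a - b)/2.
Temperature = (Left option - Right option) / 2
= (4 - (-17)) / 2
= 21 / 2
= 21/2

21/2


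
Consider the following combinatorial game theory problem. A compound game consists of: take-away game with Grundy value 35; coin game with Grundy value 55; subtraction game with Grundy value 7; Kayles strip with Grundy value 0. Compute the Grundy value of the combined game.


By the Sprague-Grundy theorem, the Grundy value of a sum of games is the XOR of individual Grundy values.
take-away game: Grundy value = 35. Running XOR: 0 XOR 35 = 35
coin game: Grundy value = 55. Running XOR: 35 XOR 55 = 20
subtraction game: Grundy value = 7. Running XOR: 20 XOR 7 = 19
Kayles strip: Grundy value = 0. Running XOR: 19 XOR 0 = 19
The combined Grundy value is 19.

19


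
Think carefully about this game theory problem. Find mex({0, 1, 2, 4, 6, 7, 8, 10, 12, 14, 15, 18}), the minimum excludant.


Set = {0, 1, 2, 4, 6, 7, 8, 10, 12, 14, 15, 18}
0 is in the set.
1 is in the set.
2 is in the set.
3 is NOT in the set. This is the mex.
mex = 3

3


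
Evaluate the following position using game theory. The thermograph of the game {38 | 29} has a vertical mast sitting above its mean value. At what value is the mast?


Game = {38 | 29}, a switch {a | b} with numbers a > b.
Its thermograph has left wall a - t and right wall b + t, which meet at t = (a - b)/2, where both equal (a + b)/2. So the mast (mean value) is at (a + b)/2.
Mean = (38 + (29))/2 = 67/2 = 67/2

67/2


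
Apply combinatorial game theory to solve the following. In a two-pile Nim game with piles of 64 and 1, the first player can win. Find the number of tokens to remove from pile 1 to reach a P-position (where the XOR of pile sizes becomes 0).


Piles: 64 and 1
Current XOR: 64 XOR 1 = 65 (non-zero, so this is an N-position).
To make the XOR zero, we need to find a move that balances the piles.
For pile 1 (size 64): target = 64 XOR 65 = 1
We reduce pile 1 from 64 to 1.
Tokens removed: 64 - 1 = 63
Verification: 1 XOR 1 = 0

63


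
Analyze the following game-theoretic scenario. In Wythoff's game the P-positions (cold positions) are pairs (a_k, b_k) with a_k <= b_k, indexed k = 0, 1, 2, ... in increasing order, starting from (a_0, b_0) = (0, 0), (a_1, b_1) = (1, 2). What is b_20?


By Wythoff's theorem, a_k = floor(k * phi) and b_k = floor(k * phi^2) = a_k + k, where phi = (1 + sqrt(5))/2 is the golden ratio.
phi = (1 + sqrt(5))/2 = 1.618034
phi^2 = phi + 1 = 2.618034
k = 20
k * phi^2 = 20 * 2.618034 = 52.360680
b_20 = floor(k * phi^2) = 52 (check: a_20 + k = 32 + 20 = 52)

52


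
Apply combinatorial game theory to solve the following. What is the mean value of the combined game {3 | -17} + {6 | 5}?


G1 = {3 | -17}, G2 = {6 | 5}
Each is a switch {a | b} with numbers a > b; its mean value is (a + b)/2, and mean value is additive over game sums: m(G1 + G2) = m(G1) + m(G2).
Mean of G1 = (3 + (-17))/2 = -14/2 = -7
Mean of G2 = (6 + (5))/2 = 11/2 = 11/2
Mean of G1 + G2 = -7 + 11/2 = -3/2

-3/2


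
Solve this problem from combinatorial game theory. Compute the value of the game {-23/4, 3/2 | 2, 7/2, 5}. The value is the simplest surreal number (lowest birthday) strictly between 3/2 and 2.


Left options: {-23/4, 3/2}, max = 3/2
Right options: {2, 7/2, 5}, min = 2
All options are numbers and max(Left) < min(Right), so by the simplicity theorem the value is the simplest (earliest-born) number strictly between 3/2 and 2.
No integer lies strictly between 3/2 and 2, so the value is the dyadic rational m/2^k in the interval with the smallest k (then m odd); search k = 1, 2, ...:
Denominator 2: no odd multiple of 1/2 lies strictly between 3/2 and 2.
Denominator 4: 7/4 lies strictly between 3/2 and 2 -- found.
The simplest number in the interval is 7/4.
Game value = 7/4

7/4


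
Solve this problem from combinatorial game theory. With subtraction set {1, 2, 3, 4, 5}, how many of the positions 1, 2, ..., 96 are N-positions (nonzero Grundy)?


Subtraction set S = {1, 2, 3, 4, 5}, so G(n) = n mod 6.
G(n) = 0 when n is a multiple of 6.
Multiples of 6 in [1, 96]: 16
N-positions (nonzero Grundy) = 96 - 16 = 80

80


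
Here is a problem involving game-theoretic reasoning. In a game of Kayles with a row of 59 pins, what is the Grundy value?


Kayles: a move removes 1 or 2 adjacent pins from a contiguous row.
Removing pins from a row of k leaves two independent rows (a, b) with a + b = k - 1 (one pin) or a + b = k - 2 (two pins); an end removal gives a = 0.
By Sprague-Grundy, G(k) = mex{ G(a) XOR G(b) } over all these splits. G(0) = 0.
G(1): splits (0,0):0^0=0 -> mex({0}) = 1
G(2): splits (0,1):0^1=1 (0,0):0^0=0 -> mex({0, 1}) = 2
G(3): splits (0,2):0^2=2 (1,1):1^1=0 (0,1):0^1=1 -> mex({0, 1, 2}) = 3
G(4): splits (0,3):0^3=3 (1,2):1^2=3 (0,2):0^2=2 (1,1):1^1=0 -> mex({0, 2, 3}) = 1
G(5): splits (0,4):0^1=1 (1,3):1^3=2 (2,2):2^2=0 (0,3):0^3=3 (1,2):1^2=3 -> mex({0, 1, 2, 3}) = 4
G(6) = mex({0, 1, 2, 4}) = 3
G(7) = mex({0, 1, 3, 4, 5}) = 2
G(8) = mex({0, 2, 3, 5, 6}) = 1
G(9) = mex({0, 1, 2, 3, 6, 7}) = 4
G(10) = mex({0, 1, 3, 4, 5, 7}) = 2
G(11) = mex({0, 1, 2, 3, 4, 5}) = 6
G(12) = mex({0, 1, 2, 3, 5, 6, 7}) = 4
G(13) = mex({0, 2, 3, 4, 6, 7}) = 1
G(14) = mex({0, 1, 4, 5, 6, 7}) = 2
G(15) = mex({0, 1, 2, 3, 4, 5, 6}) = 7
G(16) = mex({0, 2, 3, 5, 6, 7}) = 1
G(17) = mex({0, 1, 2, 3, 5, 6, 7}) = 4
G(18) = mex({0, 1, 2, 4, 5, 6}) = 3
G(19) = mex({0, 1, 3, 4, 5, 7}) = 2
G(20) = mex({0, 2, 3, 4, 5, 6, 7}) = 1
G(21) = mex({0, 1, 2, 3, 5, 6, 7}) = 4
G(22) = mex({0, 1, 2, 3, 4, 5, 7}) = 6
G(23) = mex({0, 1, 2, 3, 4, 5, 6}) = 7
G(24) = mex({0, 1, 2, 3, 5, 6, 7}) = 4
G(25) = mex({0, 2, 3, 4, 6, 7}) = 1
G(26) = mex({0, 1, 3, 4, 5, 6, 7}) = 2
G(27) = mex({0, 1, 2, 3, 4, 5, 6, 7}) = 8
G(28) = mex({0, 1, 2, 3, 4, 6, 7, 8}) = 5
G(29) = mex({0, 1, 2, 3, 5, 6, 7, 8, 9}) = 4
G(30) = mex({0, 1, 2, 3, 4, 5, 6, 9, 10}) = 7
G(31) = mex({0, 1, 3, 4, 5, 7, 10, 11}) = 2
G(32) = mex({0, 2, 3, 4, 5, 6, 7, 9, 11}) = 1
G(33) = mex({0, 1, 2, 3, 4, 5, 6, 7, 9, 12}) = 8
G(34) = mex({0, 1, 2, 3, 4, 5, 7, 8, 11, 12}) = 6
G(35) = mex({0, 1, 2, 3, 4, 5, 6, 8, 9, 10, 11}) = 7
G(36) = mex({0, 1, 2, 3, 5, 6, 7, 9, 10}) = 4
G(37) = mex({0, 2, 3, 4, 6, 7, 9, 10, 11, 12}) = 1
G(38) = mex({0, 1, 3, 4, 5, 6, 7, 9, 10, 11, 12}) = 2
G(39) = mex({0, 1, 2, 4, 5, 6, 7, 9, 10, 12, 14}) = 3
G(40) = mex({0, 2, 3, 4, 6, 7, 11, 12, 14}) = 1
G(41) = mex({0, 1, 2, 3, 5, 6, 7, 9, 10, 11, 12}) = 4
G(42) = mex({0, 1, 2, 3, 4, 5, 6, 9, 10}) = 7
G(43) = mex({0, 1, 3, 4, 5, 7, 9, 10, 12, 15}) = 2
G(44) = mex({0, 2, 3, 4, 5, 6, 7, 9, 10, 12, 15}) = 1
G(45) = mex({0, 1, 2, 3, 4, 5, 6, 7, 9, 10, 12, 14}) = 8
G(46) = mex({0, 1, 3, 4, 5, 7, 8, 11, 12, 14}) = 2
G(47) = mex({0, 1, 2, 3, 4, 5, 6, 8, 9, 10, 11, 12}) = 7
G(48) = mex({0, 1, 2, 3, 5, 6, 7, 9, 10}) = 4
G(49) = mex({0, 2, 3, 4, 6, 7, 9, 10, 11, 12, 15}) = 1
G(50) = mex({0, 1, 4, 5, 6, 7, 9, 11, 12, 14, 15}) = 2
G(51) = mex({0, 1, 2, 3, 4, 5, 6, 7, 9, 12, 14, 15}) = 8
G(52) = mex({0, 2, 3, 4, 5, 6, 7, 8, 11, 12, 15}) = 1
G(53) = mex({0, 1, 2, 3, 5, 6, 7, 8, 9, 10, 11, 12}) = 4
G(54) = mex({0, 1, 2, 3, 4, 5, 6, 9, 10}) = 7
G(55) = mex({0, 1, 3, 4, 5, 7, 9, 10, 11, 12}) = 2
G(56) = mex({0, 2, 3, 4, 5, 6, 7, 9, 10, 11, 12, 13, 14}) = 1
G(57) = mex({0, 1, 2, 3, 5, 6, 7, 9, 10, 12, 13, 14, 15}) = 4
G(58) = mex({0, 1, 3, 4, 5, 7, 11, 12, 14, 15}) = 2
G(59) = mex({0, 1, 2, 3, 4, 5, 6, 9, 10, 11, 12, 15}) = 7
Therefore G(59) = 7.

7


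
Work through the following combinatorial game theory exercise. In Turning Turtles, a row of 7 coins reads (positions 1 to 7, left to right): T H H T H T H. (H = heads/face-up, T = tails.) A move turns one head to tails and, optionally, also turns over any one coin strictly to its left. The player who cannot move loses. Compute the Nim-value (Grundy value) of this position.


Coins: T H H T H T H
Key fact: a single head at position k behaves exactly like a Nim heap of size k (turning it to T and optionally flipping a coin at j < k corresponds to moving the heap from k to j, or to 0), and heads combine as a disjunctive sum (two heads at the same place would cancel, matching j XOR j = 0). So the Nim-value is the XOR of the 1-indexed positions of the heads.
Face-up positions (1-indexed): [2, 3, 5, 7]
XOR 0 with 2: 0 XOR 2 = 2
XOR 2 with 3: 2 XOR 3 = 1
XOR 1 with 5: 1 XOR 5 = 4
XOR 4 with 7: 4 XOR 7 = 3
Nim-value = 3

3


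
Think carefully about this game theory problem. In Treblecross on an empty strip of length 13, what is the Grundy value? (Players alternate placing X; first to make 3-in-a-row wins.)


Treblecross: place X on empty cells; 3-in-a-row wins.
Playing within two cells of an existing X lets the opponent win at once, so sensible play treats the cells i-2..i+2 around each X as dead. The player left with no safe cell loses, so this is a normal-play take-away game on strips of safe cells.
Placing X at cell i (0-indexed) of a strip of k safe cells leaves independent strips of sizes max(0, i-2) and max(0, k-i-3). Hence G(k) = mex{ G(max(0,i-2)) XOR G(max(0,k-i-3)) : 0 <= i < k }, with G(0) = 0.
G(1): splits (0,0):0^0=0 -> mex({0}) = 1
G(2): splits (0,0):0^0=0 -> mex({0}) = 1
G(3): splits (0,0):0^0=0 -> mex({0}) = 1
G(4): splits (0,1):0^1=1 (0,0):0^0=0 -> mex({0, 1}) = 2
G(5): splits (0,2):0^1=1 (0,1):0^1=1 (0,0):0^0=0 -> mex({0, 1}) = 2
G(6) = mex({1}) = 0
G(7) = mex({0, 1, 2}) = 3
G(8) = mex({0, 1, 2}) = 3
G(9) = mex({0, 2}) = 1
G(10) = mex({0, 2, 3}) = 1
G(11) = mex({0, 3}) = 1
G(12) = mex({1, 3}) = 0
G(13) = mex({0, 1, 2, 3}) = 4
Therefore G(13) = 4.

4
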